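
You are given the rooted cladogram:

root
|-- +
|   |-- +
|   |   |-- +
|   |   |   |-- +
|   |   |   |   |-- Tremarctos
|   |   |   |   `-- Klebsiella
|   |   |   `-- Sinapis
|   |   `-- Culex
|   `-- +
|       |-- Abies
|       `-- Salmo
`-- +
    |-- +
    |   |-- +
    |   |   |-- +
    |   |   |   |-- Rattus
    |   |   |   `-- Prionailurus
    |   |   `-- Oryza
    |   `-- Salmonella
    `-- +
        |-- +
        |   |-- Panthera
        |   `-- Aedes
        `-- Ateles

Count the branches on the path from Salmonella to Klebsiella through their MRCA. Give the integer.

8

The MRCA of Salmonella and Klebsiella is the root of the tree.
From Salmonella up to that node: 3 branches. From Klebsiella up to the same node: 5 branches. Total: 3 + 5 = 8.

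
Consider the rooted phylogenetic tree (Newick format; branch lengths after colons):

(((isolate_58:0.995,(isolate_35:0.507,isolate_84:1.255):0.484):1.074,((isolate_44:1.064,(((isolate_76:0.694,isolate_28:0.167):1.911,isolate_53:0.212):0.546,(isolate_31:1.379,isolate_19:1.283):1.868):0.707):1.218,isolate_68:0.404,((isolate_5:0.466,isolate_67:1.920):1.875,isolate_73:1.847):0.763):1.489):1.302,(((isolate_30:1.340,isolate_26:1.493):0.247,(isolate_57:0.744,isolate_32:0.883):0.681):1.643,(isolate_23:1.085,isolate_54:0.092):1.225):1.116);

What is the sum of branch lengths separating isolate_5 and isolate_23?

The path runs isolate_5 → … → MRCA → … → isolate_23; the MRCA is the root of the tree.
Branch lengths along that path: 0.466 + 1.875 + 0.763 + 1.489 + 1.302 + 1.116 + 1.225 + 1.085 = 9.321.

9.321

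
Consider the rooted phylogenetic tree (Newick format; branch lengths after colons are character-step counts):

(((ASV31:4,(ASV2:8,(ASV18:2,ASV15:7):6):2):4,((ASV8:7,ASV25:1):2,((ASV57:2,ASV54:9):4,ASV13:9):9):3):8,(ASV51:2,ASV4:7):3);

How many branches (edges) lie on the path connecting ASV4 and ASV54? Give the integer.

The MRCA of ASV4 and ASV54 is the root of the tree.
From ASV4 up to that node: 2 branches. From ASV54 up to the same node: 5 branches. Total: 2 + 5 = 7.

7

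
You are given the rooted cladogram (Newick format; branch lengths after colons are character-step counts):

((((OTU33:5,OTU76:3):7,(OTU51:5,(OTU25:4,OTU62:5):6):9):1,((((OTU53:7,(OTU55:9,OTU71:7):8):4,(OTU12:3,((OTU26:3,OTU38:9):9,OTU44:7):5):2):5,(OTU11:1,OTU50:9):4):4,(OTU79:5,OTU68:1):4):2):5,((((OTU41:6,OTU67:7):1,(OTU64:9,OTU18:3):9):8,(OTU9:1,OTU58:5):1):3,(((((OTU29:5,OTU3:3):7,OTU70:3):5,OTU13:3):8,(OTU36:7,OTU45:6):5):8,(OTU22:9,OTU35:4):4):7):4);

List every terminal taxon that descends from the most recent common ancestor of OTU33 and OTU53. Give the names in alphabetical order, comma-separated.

OTU11, OTU12, OTU25, OTU26, OTU33, OTU38, OTU44, OTU50, OTU51, OTU53, OTU55, OTU62, OTU68, OTU71, OTU76, OTU79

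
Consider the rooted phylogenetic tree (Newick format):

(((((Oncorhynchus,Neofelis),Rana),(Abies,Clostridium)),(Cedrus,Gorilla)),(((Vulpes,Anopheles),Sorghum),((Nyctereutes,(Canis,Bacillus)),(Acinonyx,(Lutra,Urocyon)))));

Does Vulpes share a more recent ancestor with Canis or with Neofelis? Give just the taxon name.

The MRCA of Vulpes and Canis subtends (((Vulpes,Anopheles),Sorghum),((Nyctereutes,(Canis,Bacillus)),(Acinonyx,(Lutra,Urocyon)))) (9 taxa).
The MRCA of Vulpes and Neofelis is the root, subtending the entire tree (16 taxa).
The first is nested inside the second, so Vulpes shares a more recent common ancestor with Canis.

Canis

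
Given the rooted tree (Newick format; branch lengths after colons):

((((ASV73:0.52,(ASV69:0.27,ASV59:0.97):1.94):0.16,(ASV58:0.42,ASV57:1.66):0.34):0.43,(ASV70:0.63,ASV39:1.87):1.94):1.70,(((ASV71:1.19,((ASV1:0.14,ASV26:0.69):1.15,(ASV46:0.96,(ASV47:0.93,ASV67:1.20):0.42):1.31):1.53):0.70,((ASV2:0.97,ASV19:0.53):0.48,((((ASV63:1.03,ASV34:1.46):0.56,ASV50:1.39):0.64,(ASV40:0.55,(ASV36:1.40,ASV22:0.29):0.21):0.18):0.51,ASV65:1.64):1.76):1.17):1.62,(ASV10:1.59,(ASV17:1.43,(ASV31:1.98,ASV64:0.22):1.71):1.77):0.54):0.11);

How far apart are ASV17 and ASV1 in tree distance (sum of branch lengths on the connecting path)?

8.88

The path runs ASV17 → … → MRCA → … → ASV1; the MRCA is the node subtending (((ASV71,((ASV1,ASV26),(ASV46,(ASV47,ASV67)))),((ASV2,ASV19),((((ASV63,ASV34),ASV50),(ASV40,(ASV36,ASV22))),ASV65))),(ASV10,(ASV17,(ASV31,ASV64)))).
Branch lengths along that path: 1.43 + 1.77 + 0.54 + 1.62 + 0.70 + 1.53 + 1.15 + 0.14 = 8.88.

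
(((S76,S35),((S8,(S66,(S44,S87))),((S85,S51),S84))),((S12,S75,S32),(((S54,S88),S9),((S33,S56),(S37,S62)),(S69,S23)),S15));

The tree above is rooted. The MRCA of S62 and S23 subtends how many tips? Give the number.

The MRCA of S62 and S23 is the node subtending (((S54,S88),S9),((S33,S56),(S37,S62)),(S69,S23)).
That clade contains 9 terminal taxa: S23, S33, S37, S54, S56, S62, S69, S88, S9.

9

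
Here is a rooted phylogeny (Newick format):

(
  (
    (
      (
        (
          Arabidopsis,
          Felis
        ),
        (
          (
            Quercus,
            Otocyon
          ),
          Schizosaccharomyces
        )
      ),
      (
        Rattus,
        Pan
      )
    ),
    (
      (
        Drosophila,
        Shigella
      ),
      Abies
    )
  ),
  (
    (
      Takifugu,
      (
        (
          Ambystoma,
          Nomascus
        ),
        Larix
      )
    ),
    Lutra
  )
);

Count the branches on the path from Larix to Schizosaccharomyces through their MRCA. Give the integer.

9

The MRCA of Larix and Schizosaccharomyces is the root of the tree.
From Larix up to that node: 4 branches. From Schizosaccharomyces up to the same node: 5 branches. Total: 4 + 5 = 9.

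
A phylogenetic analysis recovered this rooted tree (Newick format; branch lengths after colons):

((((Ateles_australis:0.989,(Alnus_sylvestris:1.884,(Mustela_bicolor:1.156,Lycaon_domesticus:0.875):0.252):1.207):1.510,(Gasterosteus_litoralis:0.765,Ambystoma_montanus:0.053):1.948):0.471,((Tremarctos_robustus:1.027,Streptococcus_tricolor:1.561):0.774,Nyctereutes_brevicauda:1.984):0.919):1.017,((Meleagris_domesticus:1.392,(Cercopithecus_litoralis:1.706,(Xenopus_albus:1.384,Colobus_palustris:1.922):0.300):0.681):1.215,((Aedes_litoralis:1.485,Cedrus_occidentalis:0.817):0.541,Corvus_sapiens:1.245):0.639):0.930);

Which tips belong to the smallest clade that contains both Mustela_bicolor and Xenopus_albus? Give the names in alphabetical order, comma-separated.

Aedes_litoralis, Alnus_sylvestris, Ambystoma_montanus, Ateles_australis, Cedrus_occidentalis, Cercopithecus_litoralis, Colobus_palustris, Corvus_sapiens, Gasterosteus_litoralis, Lycaon_domesticus, Meleagris_domesticus, Mustela_bicolor, Nyctereutes_brevicauda, Streptococcus_tricolor, Tremarctos_robustus, Xenopus_albus

Tracing Mustela_bicolor: it sits inside (Mustela_bicolor,Lycaon_domesticus).
Tracing Xenopus_albus: it sits inside (Xenopus_albus,Colobus_palustris).
The smallest clade enclosing both is the whole tree (their MRCA is the root), so the answer is all 16 tips in alphabetical order.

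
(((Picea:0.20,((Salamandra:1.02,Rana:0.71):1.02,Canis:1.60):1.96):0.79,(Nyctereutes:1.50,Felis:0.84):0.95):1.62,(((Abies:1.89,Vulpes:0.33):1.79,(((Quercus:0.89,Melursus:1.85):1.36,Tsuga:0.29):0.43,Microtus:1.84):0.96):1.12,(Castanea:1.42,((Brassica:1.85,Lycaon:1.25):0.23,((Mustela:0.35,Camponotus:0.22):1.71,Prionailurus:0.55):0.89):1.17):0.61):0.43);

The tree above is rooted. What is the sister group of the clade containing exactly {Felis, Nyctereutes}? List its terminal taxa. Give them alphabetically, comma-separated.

The clade containing exactly {Felis, Nyctereutes} attaches to the tree at the node subtending ((Picea,((Salamandra,Rana),Canis)),(Nyctereutes,Felis)).
The other lineage descending from that same node — the sister group — is (Picea,((Salamandra,Rana),Canis)); its 4 tips in alphabetical order are the answer.

Canis, Picea, Rana, Salamandra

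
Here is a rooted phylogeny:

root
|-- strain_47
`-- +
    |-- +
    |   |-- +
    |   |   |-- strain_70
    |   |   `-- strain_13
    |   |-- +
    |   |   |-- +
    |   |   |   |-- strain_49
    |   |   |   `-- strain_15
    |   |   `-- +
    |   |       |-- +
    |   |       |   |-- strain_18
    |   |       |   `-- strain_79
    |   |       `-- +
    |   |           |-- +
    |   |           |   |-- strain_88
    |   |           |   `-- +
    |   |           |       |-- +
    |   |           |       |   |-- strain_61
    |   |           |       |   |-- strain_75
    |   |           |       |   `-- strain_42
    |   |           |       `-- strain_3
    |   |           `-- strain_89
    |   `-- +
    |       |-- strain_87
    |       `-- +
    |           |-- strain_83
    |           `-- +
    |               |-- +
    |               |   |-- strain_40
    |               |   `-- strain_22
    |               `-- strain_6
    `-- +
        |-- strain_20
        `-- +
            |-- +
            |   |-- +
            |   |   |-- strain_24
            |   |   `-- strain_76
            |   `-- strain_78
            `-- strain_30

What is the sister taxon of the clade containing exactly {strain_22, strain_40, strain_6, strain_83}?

The clade containing exactly {strain_22, strain_40, strain_6, strain_83} attaches to the tree at the node subtending (strain_87,(strain_83,((strain_40,strain_22),strain_6))).
The other lineage descending from that same node — the sister group — is the single tip strain_87.

strain_87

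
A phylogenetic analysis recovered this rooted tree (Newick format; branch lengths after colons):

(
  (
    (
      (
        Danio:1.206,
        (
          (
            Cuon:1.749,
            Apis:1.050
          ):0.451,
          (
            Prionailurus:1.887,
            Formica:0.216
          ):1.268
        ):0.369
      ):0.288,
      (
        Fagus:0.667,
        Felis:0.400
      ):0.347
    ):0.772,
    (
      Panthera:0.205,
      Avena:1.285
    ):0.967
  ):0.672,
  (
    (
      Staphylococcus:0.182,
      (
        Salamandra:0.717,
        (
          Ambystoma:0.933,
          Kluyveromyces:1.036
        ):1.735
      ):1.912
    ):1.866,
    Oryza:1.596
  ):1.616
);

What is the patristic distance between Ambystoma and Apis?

11.664

The path runs Ambystoma → … → MRCA → … → Apis; the MRCA is the root of the tree.
Branch lengths along that path: 0.933 + 1.735 + 1.912 + 1.866 + 1.616 + 0.672 + 0.772 + 0.288 + 0.369 + 0.451 + 1.050 = 11.664.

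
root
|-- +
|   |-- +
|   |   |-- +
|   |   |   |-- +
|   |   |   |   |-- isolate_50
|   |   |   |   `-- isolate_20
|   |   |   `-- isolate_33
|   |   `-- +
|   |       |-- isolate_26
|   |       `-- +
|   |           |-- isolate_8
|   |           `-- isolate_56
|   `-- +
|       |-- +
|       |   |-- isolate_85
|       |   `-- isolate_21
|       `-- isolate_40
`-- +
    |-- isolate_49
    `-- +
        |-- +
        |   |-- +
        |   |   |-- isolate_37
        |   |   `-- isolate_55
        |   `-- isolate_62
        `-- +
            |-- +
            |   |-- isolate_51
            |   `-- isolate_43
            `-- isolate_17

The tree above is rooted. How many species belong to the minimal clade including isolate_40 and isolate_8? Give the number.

9

The MRCA of isolate_40 and isolate_8 is the node subtending ((((isolate_50,isolate_20),isolate_33),(isolate_26,(isolate_8,isolate_56))),((isolate_85,isolate_21),isolate_40)).
That clade contains 9 terminal taxa: isolate_20, isolate_21, isolate_26, isolate_33, isolate_40, isolate_50, isolate_56, isolate_8, isolate_85.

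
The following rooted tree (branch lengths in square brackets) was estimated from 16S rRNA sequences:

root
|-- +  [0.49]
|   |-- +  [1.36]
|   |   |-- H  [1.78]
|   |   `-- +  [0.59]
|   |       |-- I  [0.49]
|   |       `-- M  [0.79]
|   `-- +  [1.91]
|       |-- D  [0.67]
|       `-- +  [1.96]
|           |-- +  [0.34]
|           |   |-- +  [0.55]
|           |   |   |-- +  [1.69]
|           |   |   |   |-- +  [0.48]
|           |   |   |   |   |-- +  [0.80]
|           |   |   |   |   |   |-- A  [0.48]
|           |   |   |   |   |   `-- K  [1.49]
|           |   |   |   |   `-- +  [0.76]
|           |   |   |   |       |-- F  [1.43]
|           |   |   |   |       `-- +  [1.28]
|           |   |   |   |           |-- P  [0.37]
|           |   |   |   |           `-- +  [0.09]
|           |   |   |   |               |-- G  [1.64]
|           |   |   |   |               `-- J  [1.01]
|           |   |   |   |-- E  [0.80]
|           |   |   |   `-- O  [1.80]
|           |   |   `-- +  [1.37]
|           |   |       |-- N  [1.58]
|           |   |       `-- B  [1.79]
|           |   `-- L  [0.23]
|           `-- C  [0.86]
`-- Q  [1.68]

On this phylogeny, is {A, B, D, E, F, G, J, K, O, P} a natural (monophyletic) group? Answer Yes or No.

The MRCA of the listed taxa subtends (D,((((((A,K),(F,(P,(G,J)))),E,O),(N,B)),L),C)).
That clade also contains C, L, N, which are not in the proposed group, so the group is not monophyletic.

No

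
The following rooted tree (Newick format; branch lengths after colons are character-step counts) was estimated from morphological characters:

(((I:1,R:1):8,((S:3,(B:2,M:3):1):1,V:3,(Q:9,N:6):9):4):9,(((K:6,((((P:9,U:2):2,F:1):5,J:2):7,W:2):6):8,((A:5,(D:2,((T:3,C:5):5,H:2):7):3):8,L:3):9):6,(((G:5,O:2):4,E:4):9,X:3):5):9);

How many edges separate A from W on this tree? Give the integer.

The MRCA of A and W is the node subtending ((K,((((P,U),F),J),W)),((A,(D,((T,C),H))),L)).
From A up to that node: 3 branches. From W up to the same node: 3 branches. Total: 3 + 3 = 6.

6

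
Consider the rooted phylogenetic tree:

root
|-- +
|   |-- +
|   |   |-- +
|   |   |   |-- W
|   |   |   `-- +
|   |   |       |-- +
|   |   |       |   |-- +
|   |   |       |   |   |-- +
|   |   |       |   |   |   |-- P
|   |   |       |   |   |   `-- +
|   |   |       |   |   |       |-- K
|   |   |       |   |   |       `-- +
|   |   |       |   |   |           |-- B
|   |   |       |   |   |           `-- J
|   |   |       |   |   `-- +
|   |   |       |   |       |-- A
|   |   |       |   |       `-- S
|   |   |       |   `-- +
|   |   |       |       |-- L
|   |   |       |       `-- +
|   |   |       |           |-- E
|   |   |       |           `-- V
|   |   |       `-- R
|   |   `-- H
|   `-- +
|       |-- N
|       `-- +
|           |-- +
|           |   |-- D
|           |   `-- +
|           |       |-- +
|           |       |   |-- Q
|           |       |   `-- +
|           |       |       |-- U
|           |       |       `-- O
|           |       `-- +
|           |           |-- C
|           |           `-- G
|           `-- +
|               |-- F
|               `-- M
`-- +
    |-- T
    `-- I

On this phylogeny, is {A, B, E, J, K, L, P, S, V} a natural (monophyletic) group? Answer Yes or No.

The most recent common ancestor of these taxa subtends (((P,(K,(B,J))),(A,S)),(L,(E,V))).
That clade has exactly 9 tips — every listed taxon and nothing else — so the group is monophyletic.

Yes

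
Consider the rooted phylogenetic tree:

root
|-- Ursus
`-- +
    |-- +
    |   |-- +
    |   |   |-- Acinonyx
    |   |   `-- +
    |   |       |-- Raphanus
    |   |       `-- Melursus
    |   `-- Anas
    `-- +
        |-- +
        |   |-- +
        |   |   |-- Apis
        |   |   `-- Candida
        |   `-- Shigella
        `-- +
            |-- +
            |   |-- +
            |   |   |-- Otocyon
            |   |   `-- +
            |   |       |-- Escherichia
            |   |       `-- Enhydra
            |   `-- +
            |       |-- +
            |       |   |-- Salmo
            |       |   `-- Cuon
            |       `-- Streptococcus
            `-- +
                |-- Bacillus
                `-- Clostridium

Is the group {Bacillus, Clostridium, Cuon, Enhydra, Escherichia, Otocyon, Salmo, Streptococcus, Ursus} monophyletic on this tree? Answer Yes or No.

The MRCA of the listed taxa is the root, so the smallest clade containing them is the whole tree.
That clade also contains Acinonyx, Anas, Apis, Candida, Melursus, Raphanus, Shigella, which are not in the proposed group, so the group is not monophyletic.

No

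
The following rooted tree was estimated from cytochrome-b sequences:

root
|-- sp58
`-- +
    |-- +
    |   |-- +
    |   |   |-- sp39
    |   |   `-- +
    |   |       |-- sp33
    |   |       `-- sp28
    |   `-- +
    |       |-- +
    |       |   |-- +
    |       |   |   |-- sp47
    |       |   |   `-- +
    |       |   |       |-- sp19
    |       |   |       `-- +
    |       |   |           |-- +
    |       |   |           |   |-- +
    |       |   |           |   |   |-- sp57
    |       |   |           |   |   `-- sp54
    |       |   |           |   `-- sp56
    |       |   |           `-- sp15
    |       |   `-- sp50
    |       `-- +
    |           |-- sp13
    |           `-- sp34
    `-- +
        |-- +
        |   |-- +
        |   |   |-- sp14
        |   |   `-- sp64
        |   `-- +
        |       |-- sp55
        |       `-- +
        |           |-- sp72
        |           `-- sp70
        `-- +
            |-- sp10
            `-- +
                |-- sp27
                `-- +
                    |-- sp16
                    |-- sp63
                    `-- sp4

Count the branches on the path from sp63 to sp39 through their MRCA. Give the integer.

The MRCA of sp63 and sp39 is the node subtending (((sp39,(sp33,sp28)),(((sp47,(sp19,(((sp57,sp54),sp56),sp15))),sp50),(sp13,sp34))),(((sp14,sp64),(sp55,(sp72,sp70))),(sp10,(sp27,(sp16,sp63,sp4))))).
From sp63 up to that node: 5 branches. From sp39 up to the same node: 3 branches. Total: 5 + 3 = 8.

8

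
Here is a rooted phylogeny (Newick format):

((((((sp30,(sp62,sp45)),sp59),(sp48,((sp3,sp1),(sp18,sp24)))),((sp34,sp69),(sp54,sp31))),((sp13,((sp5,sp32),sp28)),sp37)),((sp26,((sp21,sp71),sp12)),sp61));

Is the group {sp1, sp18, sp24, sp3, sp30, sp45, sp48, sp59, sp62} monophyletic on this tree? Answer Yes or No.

Yes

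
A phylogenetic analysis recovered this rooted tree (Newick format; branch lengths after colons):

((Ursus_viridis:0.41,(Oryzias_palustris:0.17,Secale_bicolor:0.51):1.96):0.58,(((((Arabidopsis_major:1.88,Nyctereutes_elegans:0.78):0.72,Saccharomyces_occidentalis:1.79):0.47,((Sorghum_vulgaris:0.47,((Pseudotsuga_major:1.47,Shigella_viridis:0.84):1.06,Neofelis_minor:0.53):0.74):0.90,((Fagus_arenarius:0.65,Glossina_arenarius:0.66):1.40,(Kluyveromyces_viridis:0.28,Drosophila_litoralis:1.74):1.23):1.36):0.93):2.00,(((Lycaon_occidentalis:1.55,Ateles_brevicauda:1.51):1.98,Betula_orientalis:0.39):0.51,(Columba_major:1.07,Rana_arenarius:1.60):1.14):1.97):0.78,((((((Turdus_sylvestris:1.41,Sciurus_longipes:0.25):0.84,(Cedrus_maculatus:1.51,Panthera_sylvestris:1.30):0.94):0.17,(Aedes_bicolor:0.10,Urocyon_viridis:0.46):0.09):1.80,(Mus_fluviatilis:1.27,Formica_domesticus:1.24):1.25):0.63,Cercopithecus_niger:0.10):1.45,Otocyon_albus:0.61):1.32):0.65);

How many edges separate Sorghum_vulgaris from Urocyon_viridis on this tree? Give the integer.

The MRCA of Sorghum_vulgaris and Urocyon_viridis is the node subtending (((((Arabidopsis_major,Nyctereutes_elegans),Saccharomyces_occidentalis),((Sorghum_vulgaris,((Pseudotsuga_major,Shigella_viridis),Neofelis_minor)),((Fagus_arenarius,Glossina_arenarius),(Kluyveromyces_viridis,Drosophila_litoralis)))),(((Lycaon_occidentalis,Ateles_brevicauda),Betula_orientalis),(Columba_major,Rana_arenarius))),((((((Turdus_sylvestris,Sciurus_longipes),(Cedrus_maculatus,Panthera_sylvestris)),(Aedes_bicolor,Urocyon_viridis)),(Mus_fluviatilis,Formica_domesticus)),Cercopithecus_niger),Otocyon_albus)).
From Sorghum_vulgaris up to that node: 5 branches. From Urocyon_viridis up to the same node: 6 branches. Total: 5 + 6 = 11.

11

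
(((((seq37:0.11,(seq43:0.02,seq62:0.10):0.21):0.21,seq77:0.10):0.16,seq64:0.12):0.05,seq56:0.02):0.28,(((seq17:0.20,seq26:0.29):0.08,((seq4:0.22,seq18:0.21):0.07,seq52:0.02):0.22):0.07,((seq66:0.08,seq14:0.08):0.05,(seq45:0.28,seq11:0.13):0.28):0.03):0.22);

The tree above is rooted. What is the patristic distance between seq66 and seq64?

The path runs seq66 → … → MRCA → … → seq64; the MRCA is the root of the tree.
Branch lengths along that path: 0.08 + 0.05 + 0.03 + 0.22 + 0.28 + 0.05 + 0.12 = 0.83.

0.83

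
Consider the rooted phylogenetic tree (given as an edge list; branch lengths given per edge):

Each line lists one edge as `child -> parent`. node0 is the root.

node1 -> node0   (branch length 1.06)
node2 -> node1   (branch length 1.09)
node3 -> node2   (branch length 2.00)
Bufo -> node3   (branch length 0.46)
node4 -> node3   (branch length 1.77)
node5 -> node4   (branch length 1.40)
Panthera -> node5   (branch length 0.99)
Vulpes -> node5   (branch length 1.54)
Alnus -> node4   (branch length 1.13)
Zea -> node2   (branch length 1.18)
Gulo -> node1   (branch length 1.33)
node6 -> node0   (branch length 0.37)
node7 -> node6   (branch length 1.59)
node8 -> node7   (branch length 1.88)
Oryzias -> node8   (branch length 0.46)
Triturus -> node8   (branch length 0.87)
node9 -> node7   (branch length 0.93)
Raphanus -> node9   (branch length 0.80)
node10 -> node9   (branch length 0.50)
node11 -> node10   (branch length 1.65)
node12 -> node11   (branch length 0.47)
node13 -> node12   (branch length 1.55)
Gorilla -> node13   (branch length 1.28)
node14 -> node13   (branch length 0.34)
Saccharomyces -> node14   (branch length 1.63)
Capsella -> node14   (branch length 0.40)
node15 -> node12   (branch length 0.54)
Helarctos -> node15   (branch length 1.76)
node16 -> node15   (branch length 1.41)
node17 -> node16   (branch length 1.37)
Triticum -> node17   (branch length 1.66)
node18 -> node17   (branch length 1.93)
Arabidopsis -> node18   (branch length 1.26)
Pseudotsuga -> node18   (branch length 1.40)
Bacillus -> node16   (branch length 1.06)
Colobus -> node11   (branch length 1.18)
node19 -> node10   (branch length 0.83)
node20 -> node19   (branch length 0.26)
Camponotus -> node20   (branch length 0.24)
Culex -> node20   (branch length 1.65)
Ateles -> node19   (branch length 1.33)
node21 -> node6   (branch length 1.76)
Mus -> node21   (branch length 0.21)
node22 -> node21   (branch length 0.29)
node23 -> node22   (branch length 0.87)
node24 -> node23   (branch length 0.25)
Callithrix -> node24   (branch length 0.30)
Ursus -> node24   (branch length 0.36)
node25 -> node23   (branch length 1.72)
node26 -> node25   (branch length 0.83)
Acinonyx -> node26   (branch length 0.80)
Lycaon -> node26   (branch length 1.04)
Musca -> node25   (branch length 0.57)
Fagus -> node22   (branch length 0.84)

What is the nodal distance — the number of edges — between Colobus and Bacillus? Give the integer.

The MRCA of Colobus and Bacillus is the node subtending (((Gorilla,(Saccharomyces,Capsella)),(Helarctos,((Triticum,(Arabidopsis,Pseudotsuga)),Bacillus))),Colobus).
From Colobus up to that node: 1 branch. From Bacillus up to the same node: 4 branches. Total: 1 + 4 = 5.

5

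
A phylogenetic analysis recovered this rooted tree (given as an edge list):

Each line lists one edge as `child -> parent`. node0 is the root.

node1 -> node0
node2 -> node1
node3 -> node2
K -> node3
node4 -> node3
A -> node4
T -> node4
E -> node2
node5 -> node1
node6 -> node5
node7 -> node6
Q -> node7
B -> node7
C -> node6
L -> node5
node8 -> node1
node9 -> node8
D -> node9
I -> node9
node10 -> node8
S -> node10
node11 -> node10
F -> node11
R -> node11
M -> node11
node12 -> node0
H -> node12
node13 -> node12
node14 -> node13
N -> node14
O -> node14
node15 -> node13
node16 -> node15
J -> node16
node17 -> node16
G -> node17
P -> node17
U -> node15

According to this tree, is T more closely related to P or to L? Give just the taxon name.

The MRCA of T and L subtends (((K,(A,T)),E),(((Q,B),C),L),((D,I),(S,(F,R,M)))) (14 taxa).
The MRCA of T and P is the root, subtending the entire tree (21 taxa).
The first is nested inside the second, so T shares a more recent common ancestor with L.

L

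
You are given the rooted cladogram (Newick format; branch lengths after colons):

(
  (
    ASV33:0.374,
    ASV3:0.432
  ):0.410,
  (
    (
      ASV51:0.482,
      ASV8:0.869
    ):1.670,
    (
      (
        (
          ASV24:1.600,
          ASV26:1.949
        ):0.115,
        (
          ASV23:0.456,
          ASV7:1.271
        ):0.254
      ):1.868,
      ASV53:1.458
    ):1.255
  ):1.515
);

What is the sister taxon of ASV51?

ASV8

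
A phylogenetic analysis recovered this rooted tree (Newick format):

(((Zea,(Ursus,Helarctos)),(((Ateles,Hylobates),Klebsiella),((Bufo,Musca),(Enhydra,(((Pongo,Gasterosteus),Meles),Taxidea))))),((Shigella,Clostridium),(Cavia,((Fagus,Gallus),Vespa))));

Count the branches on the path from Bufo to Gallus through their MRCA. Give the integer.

The MRCA of Bufo and Gallus is the root of the tree.
From Bufo up to that node: 5 branches. From Gallus up to the same node: 5 branches. Total: 5 + 5 = 10.

10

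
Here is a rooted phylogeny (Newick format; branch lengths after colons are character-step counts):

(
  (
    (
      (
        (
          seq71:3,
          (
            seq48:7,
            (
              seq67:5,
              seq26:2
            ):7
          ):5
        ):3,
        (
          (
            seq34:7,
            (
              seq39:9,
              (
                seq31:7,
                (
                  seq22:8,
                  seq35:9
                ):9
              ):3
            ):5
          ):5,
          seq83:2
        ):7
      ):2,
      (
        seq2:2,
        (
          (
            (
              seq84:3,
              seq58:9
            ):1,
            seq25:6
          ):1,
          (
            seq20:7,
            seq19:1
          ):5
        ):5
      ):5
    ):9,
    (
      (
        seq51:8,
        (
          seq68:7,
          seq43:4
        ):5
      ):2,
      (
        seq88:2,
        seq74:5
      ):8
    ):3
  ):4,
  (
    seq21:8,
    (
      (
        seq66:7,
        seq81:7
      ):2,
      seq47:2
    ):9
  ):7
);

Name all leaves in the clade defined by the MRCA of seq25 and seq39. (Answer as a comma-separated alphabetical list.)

seq19, seq2, seq20, seq22, seq25, seq26, seq31, seq34, seq35, seq39, seq48, seq58, seq67, seq71, seq83, seq84

Tracing seq25: it sits inside ((seq84,seq58),seq25).
Tracing seq39: it sits inside (seq39,(seq31,(seq22,seq35))).
The smallest clade enclosing both is (((seq71,(seq48,(seq67,seq26))),((seq34,(seq39,(seq31,(seq22,seq35)))),seq83)),(seq2,(((seq84,seq58),seq25),(seq20,seq19)))); the answer is its 16 terminal taxa in alphabetical order.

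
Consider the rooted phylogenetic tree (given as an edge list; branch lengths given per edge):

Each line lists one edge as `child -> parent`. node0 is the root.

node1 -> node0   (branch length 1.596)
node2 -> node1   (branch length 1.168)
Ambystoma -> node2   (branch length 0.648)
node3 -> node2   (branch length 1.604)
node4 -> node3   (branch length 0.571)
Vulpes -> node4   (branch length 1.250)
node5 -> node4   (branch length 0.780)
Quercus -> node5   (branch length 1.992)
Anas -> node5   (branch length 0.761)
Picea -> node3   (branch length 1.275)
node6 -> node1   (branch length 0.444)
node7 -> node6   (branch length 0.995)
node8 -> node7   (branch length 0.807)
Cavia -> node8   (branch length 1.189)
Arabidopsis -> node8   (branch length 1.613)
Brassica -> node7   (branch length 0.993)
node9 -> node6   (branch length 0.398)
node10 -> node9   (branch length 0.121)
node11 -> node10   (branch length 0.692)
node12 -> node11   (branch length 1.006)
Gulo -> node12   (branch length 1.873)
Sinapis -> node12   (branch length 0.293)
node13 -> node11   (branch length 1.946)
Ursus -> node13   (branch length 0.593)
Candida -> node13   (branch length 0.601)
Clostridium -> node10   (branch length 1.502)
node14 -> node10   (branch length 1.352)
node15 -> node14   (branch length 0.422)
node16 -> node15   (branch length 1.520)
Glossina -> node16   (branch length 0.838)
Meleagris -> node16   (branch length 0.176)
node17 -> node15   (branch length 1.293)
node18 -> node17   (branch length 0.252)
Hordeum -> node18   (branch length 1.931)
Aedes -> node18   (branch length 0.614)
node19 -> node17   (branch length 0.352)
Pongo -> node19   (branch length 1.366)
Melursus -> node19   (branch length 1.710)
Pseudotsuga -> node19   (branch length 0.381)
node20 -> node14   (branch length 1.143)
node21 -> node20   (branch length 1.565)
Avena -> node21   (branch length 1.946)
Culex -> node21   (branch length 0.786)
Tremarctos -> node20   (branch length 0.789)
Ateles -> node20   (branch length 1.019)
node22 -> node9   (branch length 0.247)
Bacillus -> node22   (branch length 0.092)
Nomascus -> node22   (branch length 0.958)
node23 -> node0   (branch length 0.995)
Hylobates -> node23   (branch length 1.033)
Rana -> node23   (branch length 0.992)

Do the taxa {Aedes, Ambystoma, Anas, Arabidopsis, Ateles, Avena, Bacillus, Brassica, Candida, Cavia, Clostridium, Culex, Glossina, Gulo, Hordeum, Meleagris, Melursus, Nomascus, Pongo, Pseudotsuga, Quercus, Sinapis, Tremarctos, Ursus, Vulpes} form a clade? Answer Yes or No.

No

The MRCA of the listed taxa subtends ((Ambystoma,((Vulpes,(Quercus,Anas)),Picea)),(((Cavia,Arabidopsis),Brassica),((((Gulo,Sinapis),(Ursus,Candida)),Clostridium,(((Glossina,Meleagris),((Hordeum,Aedes),(Pongo,Melursus,Pseudotsuga))),((Avena,Culex),Tremarctos,Ateles))),(Bacillus,Nomascus)))).
That clade also contains Picea, which is not in the proposed group, so the group is not monophyletic.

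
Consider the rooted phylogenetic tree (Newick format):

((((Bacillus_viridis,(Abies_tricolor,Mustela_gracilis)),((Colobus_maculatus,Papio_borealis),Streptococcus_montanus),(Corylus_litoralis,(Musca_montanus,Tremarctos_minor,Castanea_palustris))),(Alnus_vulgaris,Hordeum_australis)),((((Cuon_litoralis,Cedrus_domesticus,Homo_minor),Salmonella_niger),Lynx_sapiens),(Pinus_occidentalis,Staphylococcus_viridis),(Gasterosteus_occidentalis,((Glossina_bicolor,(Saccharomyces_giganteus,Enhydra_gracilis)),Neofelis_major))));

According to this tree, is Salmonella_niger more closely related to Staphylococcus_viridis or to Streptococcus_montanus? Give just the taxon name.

Staphylococcus_viridis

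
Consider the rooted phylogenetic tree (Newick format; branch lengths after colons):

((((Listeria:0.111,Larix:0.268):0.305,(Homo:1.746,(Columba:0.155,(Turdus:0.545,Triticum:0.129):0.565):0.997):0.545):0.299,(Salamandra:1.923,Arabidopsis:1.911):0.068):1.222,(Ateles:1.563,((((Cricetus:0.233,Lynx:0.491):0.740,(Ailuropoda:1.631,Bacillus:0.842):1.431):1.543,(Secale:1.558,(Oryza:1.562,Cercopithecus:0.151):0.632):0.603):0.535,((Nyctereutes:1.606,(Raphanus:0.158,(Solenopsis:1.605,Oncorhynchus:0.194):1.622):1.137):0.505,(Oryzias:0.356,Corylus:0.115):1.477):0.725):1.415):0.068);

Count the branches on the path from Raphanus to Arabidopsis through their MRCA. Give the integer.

The MRCA of Raphanus and Arabidopsis is the root of the tree.
From Raphanus up to that node: 6 branches. From Arabidopsis up to the same node: 3 branches. Total: 6 + 3 = 9.

9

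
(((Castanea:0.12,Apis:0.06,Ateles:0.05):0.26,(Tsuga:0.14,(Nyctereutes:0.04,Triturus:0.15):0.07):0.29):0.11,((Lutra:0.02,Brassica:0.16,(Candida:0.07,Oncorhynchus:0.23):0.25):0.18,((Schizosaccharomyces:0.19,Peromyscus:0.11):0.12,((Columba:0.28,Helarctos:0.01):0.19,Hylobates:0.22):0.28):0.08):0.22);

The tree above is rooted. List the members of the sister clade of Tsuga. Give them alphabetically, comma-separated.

Tsuga attaches to the tree at the node subtending (Tsuga,(Nyctereutes,Triturus)).
The other lineage descending from that same node — the sister group — is (Nyctereutes,Triturus); its 2 tips in alphabetical order are the answer.

Nyctereutes, Triturus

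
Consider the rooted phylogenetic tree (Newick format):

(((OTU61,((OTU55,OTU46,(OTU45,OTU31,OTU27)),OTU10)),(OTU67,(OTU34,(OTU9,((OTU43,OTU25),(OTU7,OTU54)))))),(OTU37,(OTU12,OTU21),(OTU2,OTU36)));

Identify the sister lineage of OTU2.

OTU2 attaches to the tree at the node subtending (OTU2,OTU36).
The other lineage descending from that same node — the sister group — is the single tip OTU36.

OTU36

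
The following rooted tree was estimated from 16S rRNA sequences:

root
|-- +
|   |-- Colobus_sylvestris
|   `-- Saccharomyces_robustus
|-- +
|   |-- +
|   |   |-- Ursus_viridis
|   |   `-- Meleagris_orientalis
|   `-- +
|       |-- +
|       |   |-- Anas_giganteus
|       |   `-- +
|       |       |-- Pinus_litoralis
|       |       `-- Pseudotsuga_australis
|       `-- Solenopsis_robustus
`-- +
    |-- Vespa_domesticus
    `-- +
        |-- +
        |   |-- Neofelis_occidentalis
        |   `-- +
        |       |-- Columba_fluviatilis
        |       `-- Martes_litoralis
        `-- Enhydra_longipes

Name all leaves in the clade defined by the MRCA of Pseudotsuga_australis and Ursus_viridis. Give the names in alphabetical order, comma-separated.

Anas_giganteus, Meleagris_orientalis, Pinus_litoralis, Pseudotsuga_australis, Solenopsis_robustus, Ursus_viridis

Tracing Pseudotsuga_australis: it sits inside (Pinus_litoralis,Pseudotsuga_australis).
Tracing Ursus_viridis: it sits inside (Ursus_viridis,Meleagris_orientalis).
The smallest clade enclosing both is ((Ursus_viridis,Meleagris_orientalis),((Anas_giganteus,(Pinus_litoralis,Pseudotsuga_australis)),Solenopsis_robustus)); the answer is its 6 terminal taxa in alphabetical order.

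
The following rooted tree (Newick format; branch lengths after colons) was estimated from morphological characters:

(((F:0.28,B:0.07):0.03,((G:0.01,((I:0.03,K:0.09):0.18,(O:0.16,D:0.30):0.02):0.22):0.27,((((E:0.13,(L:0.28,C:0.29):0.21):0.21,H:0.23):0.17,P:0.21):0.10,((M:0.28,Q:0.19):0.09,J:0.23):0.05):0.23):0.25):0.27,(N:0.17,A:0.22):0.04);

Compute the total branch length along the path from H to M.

0.92

The path runs H → … → MRCA → … → M; the MRCA is the node subtending ((((E,(L,C)),H),P),((M,Q),J)).
Branch lengths along that path: 0.23 + 0.17 + 0.10 + 0.05 + 0.09 + 0.28 = 0.92.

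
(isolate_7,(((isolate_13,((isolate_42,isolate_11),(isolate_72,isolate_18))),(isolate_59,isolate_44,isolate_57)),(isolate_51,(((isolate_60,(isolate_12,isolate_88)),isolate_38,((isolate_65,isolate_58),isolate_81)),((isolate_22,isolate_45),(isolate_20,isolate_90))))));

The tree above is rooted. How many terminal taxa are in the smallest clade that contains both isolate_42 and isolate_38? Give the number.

The MRCA of isolate_42 and isolate_38 is the node subtending (((isolate_13,((isolate_42,isolate_11),(isolate_72,isolate_18))),(isolate_59,isolate_44,isolate_57)),(isolate_51,(((isolate_60,(isolate_12,isolate_88)),isolate_38,((isolate_65,isolate_58),isolate_81)),((isolate_22,isolate_45),(isolate_20,isolate_90))))).
That clade contains 20 terminal taxa: isolate_11, isolate_12, isolate_13, isolate_18, isolate_20, isolate_22, isolate_38, isolate_42, isolate_44, isolate_45, isolate_51, isolate_57, isolate_58, isolate_59, isolate_60, isolate_65, isolate_72, isolate_81, isolate_88, isolate_90.

20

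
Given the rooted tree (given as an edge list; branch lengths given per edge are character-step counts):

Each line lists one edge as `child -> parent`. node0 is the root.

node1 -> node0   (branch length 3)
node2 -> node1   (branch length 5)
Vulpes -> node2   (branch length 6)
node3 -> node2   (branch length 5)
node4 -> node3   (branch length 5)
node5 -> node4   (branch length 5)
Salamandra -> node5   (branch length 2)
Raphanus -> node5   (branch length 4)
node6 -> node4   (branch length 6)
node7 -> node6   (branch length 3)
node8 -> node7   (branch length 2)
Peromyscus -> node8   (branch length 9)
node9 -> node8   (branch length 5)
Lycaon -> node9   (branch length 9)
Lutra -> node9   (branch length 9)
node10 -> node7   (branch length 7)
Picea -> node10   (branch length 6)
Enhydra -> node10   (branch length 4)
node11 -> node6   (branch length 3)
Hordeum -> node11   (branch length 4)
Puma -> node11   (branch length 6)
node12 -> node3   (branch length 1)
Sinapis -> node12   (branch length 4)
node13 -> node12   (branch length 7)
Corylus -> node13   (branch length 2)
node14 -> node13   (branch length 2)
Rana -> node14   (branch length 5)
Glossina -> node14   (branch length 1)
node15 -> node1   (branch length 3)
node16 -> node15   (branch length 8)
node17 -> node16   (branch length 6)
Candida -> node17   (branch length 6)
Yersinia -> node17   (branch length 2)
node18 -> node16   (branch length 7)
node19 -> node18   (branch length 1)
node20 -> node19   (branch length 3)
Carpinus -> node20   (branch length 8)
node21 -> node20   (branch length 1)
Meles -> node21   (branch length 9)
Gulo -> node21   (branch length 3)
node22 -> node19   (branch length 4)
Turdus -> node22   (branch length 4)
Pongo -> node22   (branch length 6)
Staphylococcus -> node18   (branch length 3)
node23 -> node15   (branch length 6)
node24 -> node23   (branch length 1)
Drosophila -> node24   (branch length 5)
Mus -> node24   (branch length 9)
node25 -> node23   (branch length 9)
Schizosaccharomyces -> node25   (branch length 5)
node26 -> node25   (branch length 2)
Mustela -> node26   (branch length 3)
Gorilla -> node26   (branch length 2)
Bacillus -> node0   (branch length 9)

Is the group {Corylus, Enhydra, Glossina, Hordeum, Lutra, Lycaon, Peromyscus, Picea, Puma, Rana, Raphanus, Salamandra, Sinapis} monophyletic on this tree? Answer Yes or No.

Yes

The most recent common ancestor of these taxa subtends (((Salamandra,Raphanus),(((Peromyscus,(Lycaon,Lutra)),(Picea,Enhydra)),(Hordeum,Puma))),(Sinapis,(Corylus,(Rana,Glossina)))).
That clade has exactly 13 tips — every listed taxon and nothing else — so the group is monophyletic.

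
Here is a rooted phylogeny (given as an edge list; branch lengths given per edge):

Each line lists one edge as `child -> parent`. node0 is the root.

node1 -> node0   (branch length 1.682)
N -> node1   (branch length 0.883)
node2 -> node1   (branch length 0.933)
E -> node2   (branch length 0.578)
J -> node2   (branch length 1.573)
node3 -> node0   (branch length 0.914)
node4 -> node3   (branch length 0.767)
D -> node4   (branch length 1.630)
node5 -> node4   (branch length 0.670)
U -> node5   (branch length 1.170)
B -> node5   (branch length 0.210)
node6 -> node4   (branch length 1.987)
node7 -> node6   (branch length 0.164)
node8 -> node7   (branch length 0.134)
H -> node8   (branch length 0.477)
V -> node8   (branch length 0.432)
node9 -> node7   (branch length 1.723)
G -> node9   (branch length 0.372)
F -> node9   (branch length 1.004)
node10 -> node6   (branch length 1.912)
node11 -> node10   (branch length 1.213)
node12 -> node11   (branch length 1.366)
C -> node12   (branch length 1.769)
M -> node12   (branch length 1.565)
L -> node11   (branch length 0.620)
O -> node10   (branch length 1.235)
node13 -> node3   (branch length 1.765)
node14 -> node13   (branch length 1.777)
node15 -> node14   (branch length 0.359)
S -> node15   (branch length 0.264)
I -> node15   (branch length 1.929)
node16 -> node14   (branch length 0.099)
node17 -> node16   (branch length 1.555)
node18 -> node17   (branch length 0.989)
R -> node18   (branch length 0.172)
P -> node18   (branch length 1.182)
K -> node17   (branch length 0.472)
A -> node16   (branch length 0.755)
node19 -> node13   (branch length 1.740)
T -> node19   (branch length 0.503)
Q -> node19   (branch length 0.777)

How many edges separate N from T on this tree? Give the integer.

6

The MRCA of N and T is the root of the tree.
From N up to that node: 2 branches. From T up to the same node: 4 branches. Total: 2 + 4 = 6.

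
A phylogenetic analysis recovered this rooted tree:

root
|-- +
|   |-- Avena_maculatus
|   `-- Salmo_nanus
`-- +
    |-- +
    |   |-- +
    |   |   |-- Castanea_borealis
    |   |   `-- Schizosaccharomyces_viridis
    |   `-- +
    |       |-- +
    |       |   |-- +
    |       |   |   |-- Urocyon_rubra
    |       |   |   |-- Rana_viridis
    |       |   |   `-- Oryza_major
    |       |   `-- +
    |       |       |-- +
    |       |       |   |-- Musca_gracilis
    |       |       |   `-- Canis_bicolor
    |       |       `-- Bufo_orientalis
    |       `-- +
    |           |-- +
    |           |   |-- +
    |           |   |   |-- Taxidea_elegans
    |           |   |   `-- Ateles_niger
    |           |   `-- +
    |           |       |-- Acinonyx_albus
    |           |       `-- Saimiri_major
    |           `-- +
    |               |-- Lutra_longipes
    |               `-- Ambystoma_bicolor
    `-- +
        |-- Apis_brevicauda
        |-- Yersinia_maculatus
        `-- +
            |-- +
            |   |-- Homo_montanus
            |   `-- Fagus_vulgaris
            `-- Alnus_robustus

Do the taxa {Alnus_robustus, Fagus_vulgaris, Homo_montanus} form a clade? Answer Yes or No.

The most recent common ancestor of these taxa subtends ((Homo_montanus,Fagus_vulgaris),Alnus_robustus).
That clade has exactly 3 tips — every listed taxon and nothing else — so the group is monophyletic.

Yes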